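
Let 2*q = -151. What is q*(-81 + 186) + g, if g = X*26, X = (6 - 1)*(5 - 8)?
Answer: -16635/2 ≈ -8317.5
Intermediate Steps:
X = -15 (X = 5*(-3) = -15)
q = -151/2 (q = (1/2)*(-151) = -151/2 ≈ -75.500)
g = -390 (g = -15*26 = -390)
q*(-81 + 186) + g = -151*(-81 + 186)/2 - 390 = -151/2*105 - 390 = -15855/2 - 390 = -16635/2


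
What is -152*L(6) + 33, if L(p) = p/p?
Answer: -119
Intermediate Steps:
L(p) = 1
-152*L(6) + 33 = -152*1 + 33 = -152 + 33 = -119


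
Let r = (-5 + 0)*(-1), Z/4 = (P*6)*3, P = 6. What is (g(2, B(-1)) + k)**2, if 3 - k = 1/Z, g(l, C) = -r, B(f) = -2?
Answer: 748225/186624 ≈ 4.0093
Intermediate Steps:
Z = 432 (Z = 4*((6*6)*3) = 4*(36*3) = 4*108 = 432)
r = 5 (r = -5*(-1) = 5)
g(l, C) = -5 (g(l, C) = -1*5 = -5)
k = 1295/432 (k = 3 - 1/432 = 1295/432 ≈ 2.9977)
(g(2, B(-1)) + k)**2 = (-5 + 1295/432)**2 = (-865/432)**2 = 748225/186624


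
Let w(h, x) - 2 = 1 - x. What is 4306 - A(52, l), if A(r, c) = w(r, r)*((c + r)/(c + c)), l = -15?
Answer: 127367/30 ≈ 4245.6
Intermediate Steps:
w(h, x) = 3 - x (w(h, x) = 2 + (1 - x) = 3 - x)
A(r, c) = (3 - r)*(c + r)/(2*c) (A(r, c) = (3 - r)*((c + r)/(c + c)) = (3 - r)*((c + r)/((2*c))) = (3 - r)*((c + r)*(1/(2*c))) = (3 - r)*((c + r)/(2*c)) = (3 - r)*(c + r)/(2*c))
4306 - A(52, l) = 4306 - (-1)*(-3 + 52)*(-15 + 52)/(2*(-15)) = 4306 - (-1)*(-1)*49*37/(2*15) = 4306 - 1*1813/30 = 4306 - 1813/30 = 127367/30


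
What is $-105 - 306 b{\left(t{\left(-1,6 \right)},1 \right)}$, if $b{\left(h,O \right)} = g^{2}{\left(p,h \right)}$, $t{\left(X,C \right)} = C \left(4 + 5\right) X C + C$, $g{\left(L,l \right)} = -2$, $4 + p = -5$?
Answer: $-1329$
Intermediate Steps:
$p = -9$ ($p = -4 - 5 = -9$)
$t{\left(X,C \right)} = C + 9 X C^{2}$ ($t{\left(X,C \right)} = C 9 X C + C = 9 C X C + C = 9 X C^{2} + C = C + 9 X C^{2}$)
$b{\left(h,O \right)} = 4$ ($b{\left(h,O \right)} = \left(-2\right)^{2} = 4$)
$-105 - 306 b{\left(t{\left(-1,6 \right)},1 \right)} = -105 - 1224 = -1329$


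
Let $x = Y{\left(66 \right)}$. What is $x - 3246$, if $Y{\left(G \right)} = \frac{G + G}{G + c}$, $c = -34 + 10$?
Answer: $- \frac{22700}{7} \approx -3242.9$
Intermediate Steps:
$c = -24$
$Y{\left(G \right)} = \frac{2 G}{-24 + G}$ ($Y{\left(G \right)} = \frac{G + G}{G - 24} = \frac{2 G}{-24 + G}$)
$x = \frac{22}{7}$ ($x = 2 \cdot 66 \frac{1}{-24 + 66} = 2 \cdot 66 \cdot \frac{1}{42} = \frac{22}{7} \approx 3.1429$)
$x - 3246 = \frac{22}{7} - 3246 = - \frac{22700}{7}$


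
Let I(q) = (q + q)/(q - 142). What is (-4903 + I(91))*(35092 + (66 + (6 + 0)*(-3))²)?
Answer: -9357788060/51 ≈ -1.8349e+8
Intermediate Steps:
I(q) = 2*q/(-142 + q) (I(q) = (2*q)/(-142 + q) = 2*q/(-142 + q))
(-4903 + I(91))*(35092 + (66 + (6 + 0)*(-3))²) = (-4903 + 2*91/(-142 + 91))*(35092 + (66 + (6 + 0)*(-3))²) = (-4903 + 2*91/(-51))*(35092 + (66 + 6*(-3))²) = (-4903 + 2*91*(-1/51))*(35092 + (66 - 18)²) = (-4903 - 182/51)*(35092 + 48²) = -250235*(35092 + 2304)/51 = -250235/51*37396 = -9357788060/51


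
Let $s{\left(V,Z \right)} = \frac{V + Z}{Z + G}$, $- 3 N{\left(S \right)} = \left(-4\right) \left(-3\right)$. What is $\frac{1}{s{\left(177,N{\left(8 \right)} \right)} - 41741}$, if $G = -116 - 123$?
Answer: $- \frac{243}{10143236} \approx -2.3957 \cdot 10^{-5}$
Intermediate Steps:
$G = -239$
$N{\left(S \right)} = -4$ ($N{\left(S \right)} = - \frac{\left(-4\right) \left(-3\right)}{3} = \left(- \frac{1}{3}\right) 12 = -4$)
$s{\left(V,Z \right)} = \frac{V + Z}{-239 + Z}$ ($s{\left(V,Z \right)} = \frac{V + Z}{Z - 239} = \frac{V + Z}{-239 + Z}$)
$\frac{1}{s{\left(177,N{\left(8 \right)} \right)} - 41741} = \frac{1}{\frac{177 - 4}{-239 - 4} - 41741} = \frac{1}{\frac{1}{-243} \cdot 173 - 41741} = \frac{1}{\left(- \frac{1}{243}\right) 173 - 41741} = \frac{1}{- \frac{173}{243} - 41741} = \frac{1}{- \frac{10143236}{243}} = - \frac{243}{10143236}$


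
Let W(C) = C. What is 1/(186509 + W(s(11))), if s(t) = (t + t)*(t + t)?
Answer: 1/186993 ≈ 5.3478e-6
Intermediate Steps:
s(t) = 4*t**2 (s(t) = (2*t)*(2*t) = 4*t**2)
1/(186509 + W(s(11))) = 1/(186509 + 4*11**2) = 1/(186509 + 4*121) = 1/(186509 + 484) = 1/186993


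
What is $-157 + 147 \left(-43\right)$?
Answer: $-6478$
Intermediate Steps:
$-157 + 147 \left(-43\right) = -157 - 6321 = -6478$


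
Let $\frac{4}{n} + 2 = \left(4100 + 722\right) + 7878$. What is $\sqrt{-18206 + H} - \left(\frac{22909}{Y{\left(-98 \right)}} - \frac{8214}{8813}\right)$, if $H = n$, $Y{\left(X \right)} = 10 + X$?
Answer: $\frac{202619849}{775544} + \frac{2 i \sqrt{183470056077}}{6349} \approx 261.26 + 134.93 i$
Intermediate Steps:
$n = \frac{2}{6349}$ ($n = \frac{4}{-2 + \left(\left(4100 + 722\right) + 7878\right)} = \frac{4}{-2 + \left(4822 + 7878\right)} = \frac{4}{-2 + 12700} = \frac{4}{12698} = 4 \cdot \frac{1}{12698} = \frac{2}{6349} \approx 0.00031501$)
$H = \frac{2}{6349} \approx 0.00031501$
$\sqrt{-18206 + H} - \left(\frac{22909}{Y{\left(-98 \right)}} - \frac{8214}{8813}\right) = \sqrt{-18206 + \frac{2}{6349}} - \left(\frac{22909}{10 - 98} - \frac{8214}{8813}\right) = \sqrt{- \frac{115589892}{6349}} - \left(\frac{22909}{-88} - \frac{8214}{8813}\right) = \frac{2 i \sqrt{183470056077}}{6349} - \left(22909 \left(- \frac{1}{88}\right) - \frac{8214}{8813}\right) = \frac{2 i \sqrt{183470056077}}{6349} - \left(- \frac{22909}{88} - \frac{8214}{8813}\right) = \frac{2 i \sqrt{183470056077}}{6349} - - \frac{202619849}{775544} = \frac{2 i \sqrt{183470056077}}{6349} + \frac{202619849}{775544} = \frac{202619849}{775544} + \frac{2 i \sqrt{183470056077}}{6349}$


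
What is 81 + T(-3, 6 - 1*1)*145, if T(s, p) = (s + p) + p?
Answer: 1096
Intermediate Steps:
T(s, p) = s + 2*p (T(s, p) = (p + s) + p = s + 2*p)
81 + T(-3, 6 - 1*1)*145 = 81 + (-3 + 2*(6 - 1*1))*145 = 81 + (-3 + 2*(6 - 1))*145 = 81 + (-3 + 2*5)*145 = 81 + (-3 + 10)*145 = 81 + 7*145 = 81 + 1015 = 1096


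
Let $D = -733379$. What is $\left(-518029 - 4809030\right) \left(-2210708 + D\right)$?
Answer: $15683325150133$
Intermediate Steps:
$\left(-518029 - 4809030\right) \left(-2210708 + D\right) = \left(-518029 - 4809030\right) \left(-2210708 - 733379\right) = \left(-5327059\right) \left(-2944087\right) = 15683325150133$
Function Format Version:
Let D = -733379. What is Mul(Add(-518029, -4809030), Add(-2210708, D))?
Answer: 15683325150133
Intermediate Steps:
Mul(Add(-518029, -4809030), Add(-2210708, D)) = Mul(Add(-518029, -4809030), Add(-2210708, -733379)) = Mul(-5327059, -2944087) = 15683325150133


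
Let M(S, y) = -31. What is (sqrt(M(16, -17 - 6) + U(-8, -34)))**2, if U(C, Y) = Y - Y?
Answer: -31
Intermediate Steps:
U(C, Y) = 0
(sqrt(M(16, -17 - 6) + U(-8, -34)))**2 = (sqrt(-31 + 0))**2 = (sqrt(-31))**2 = (I*sqrt(31))**2 = -31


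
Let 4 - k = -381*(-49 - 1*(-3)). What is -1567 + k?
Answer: -19089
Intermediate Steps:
k = -17522 (k = 4 - (-381)*(-49 - 1*(-3)) = 4 - (-381)*(-49 + 3) = 4 - (-381)*(-46) = 4 - 1*17526 = 4 - 17526 = -17522)
-1567 + k = -1567 - 17522 = -19089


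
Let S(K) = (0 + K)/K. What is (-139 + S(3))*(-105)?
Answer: 14490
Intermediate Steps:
S(K) = 1 (S(K) = K/K = 1)
(-139 + S(3))*(-105) = (-139 + 1)*(-105) = -138*(-105) = 14490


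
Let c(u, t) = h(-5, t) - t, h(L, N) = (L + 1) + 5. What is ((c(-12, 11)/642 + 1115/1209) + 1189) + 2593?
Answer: 489368156/129363 ≈ 3782.9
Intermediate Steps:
h(L, N) = 6 + L (h(L, N) = (1 + L) + 5 = 6 + L)
c(u, t) = 1 - t (c(u, t) = (6 - 5) - t = 1 - t)
((c(-12, 11)/642 + 1115/1209) + 1189) + 2593 = (((1 - 1*11)/642 + 1115/1209) + 1189) + 2593 = (((1 - 11)*(1/642) + 1115*(1/1209)) + 1189) + 2593 = ((-10*1/642 + 1115/1209) + 1189) + 2593 = ((-5/321 + 1115/1209) + 1189) + 2593 = (117290/129363 + 1189) + 2593 = 153929897/129363 + 2593 = 489368156/129363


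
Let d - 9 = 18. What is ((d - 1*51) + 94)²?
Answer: 4900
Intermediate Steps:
d = 27 (d = 9 + 18 = 27)
((d - 1*51) + 94)² = ((27 - 1*51) + 94)² = ((27 - 51) + 94)² = (-24 + 94)² = 70² = 4900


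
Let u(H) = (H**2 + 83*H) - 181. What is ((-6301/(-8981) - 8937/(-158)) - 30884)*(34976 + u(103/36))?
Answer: -662163619170943187/613007136 ≈ -1.0802e+9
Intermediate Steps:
u(H) = -181 + H**2 + 83*H
((-6301/(-8981) - 8937/(-158)) - 30884)*(34976 + u(103/36)) = ((-6301/(-8981) - 8937/(-158)) - 30884)*(34976 + (-181 + (103/36)**2 + 83*(103/36))) = ((-6301*(-1/8981) - 8937*(-1/158)) - 30884)*(34976 + (-181 + (103*(1/36))**2 + 83*(103*(1/36)))) = ((6301/8981 + 8937/158) - 30884)*(34976 + (-181 + (103/36)**2 + 83*(103/36))) = (81258755/1418998 - 30884)*(34976 + (-181 + 10609/1296 + 8549/36)) = -43743075477*(34976 + 83797/1296)/1418998 = -43743075477/1418998*45412693/1296 = -662163619170943187/613007136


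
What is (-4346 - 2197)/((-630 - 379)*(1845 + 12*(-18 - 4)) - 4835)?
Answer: 6543/1600064 ≈ 0.0040892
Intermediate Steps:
(-4346 - 2197)/((-630 - 379)*(1845 + 12*(-18 - 4)) - 4835) = -6543/(-1009*(1845 + 12*(-22)) - 4835) = -6543/(-1009*(1845 - 264) - 4835) = -6543/(-1009*1581 - 4835) = -6543/(-1595229 - 4835) = -6543/(-1600064) = -6543*(-1/1600064) = 6543/1600064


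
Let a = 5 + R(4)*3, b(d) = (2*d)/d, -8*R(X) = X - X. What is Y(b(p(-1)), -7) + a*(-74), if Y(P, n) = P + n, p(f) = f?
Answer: -375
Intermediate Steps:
R(X) = 0 (R(X) = -(X - X)/8 = -⅛*0 = 0)
b(d) = 2
a = 5 (a = 5 + 0*3 = 5 + 0 = 5)
Y(b(p(-1)), -7) + a*(-74) = (2 - 7) + 5*(-74) = -5 - 370 = -375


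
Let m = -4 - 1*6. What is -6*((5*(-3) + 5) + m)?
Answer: 120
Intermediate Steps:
m = -10 (m = -4 - 6 = -10)
-6*((5*(-3) + 5) + m) = -6*((5*(-3) + 5) - 10) = -6*((-15 + 5) - 10) = -6*(-10 - 10) = -6*(-20) = 120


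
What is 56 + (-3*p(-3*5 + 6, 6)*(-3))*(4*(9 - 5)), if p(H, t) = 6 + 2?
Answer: 1208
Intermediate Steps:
p(H, t) = 8
56 + (-3*p(-3*5 + 6, 6)*(-3))*(4*(9 - 5)) = 56 + (-3*8*(-3))*(4*(9 - 5)) = 56 + (-24*(-3))*(4*4) = 56 + 72*16 = 56 + 1152 = 1208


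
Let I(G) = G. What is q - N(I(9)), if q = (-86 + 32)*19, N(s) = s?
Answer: -1035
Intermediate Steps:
q = -1026 (q = -54*19 = -1026)
q - N(I(9)) = -1026 - 1*9 = -1026 - 9 = -1035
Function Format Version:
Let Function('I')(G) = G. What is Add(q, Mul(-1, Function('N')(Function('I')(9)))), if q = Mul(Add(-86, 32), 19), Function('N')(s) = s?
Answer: -1035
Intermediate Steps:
q = -1026 (q = Mul(-54, 19) = -1026)
Add(q, Mul(-1, Function('N')(Function('I')(9)))) = Add(-1026, Mul(-1, 9)) = Add(-1026, -9) = -1035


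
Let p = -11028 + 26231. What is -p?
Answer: -15203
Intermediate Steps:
p = 15203
-p = -1*15203 = -15203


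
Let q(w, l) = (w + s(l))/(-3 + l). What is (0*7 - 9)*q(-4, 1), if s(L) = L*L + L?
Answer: -9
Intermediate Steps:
s(L) = L + L² (s(L) = L² + L = L + L²)
q(w, l) = (w + l*(1 + l))/(-3 + l)
(0*7 - 9)*q(-4, 1) = (0*7 - 9)*((-4 + 1*(1 + 1))/(-3 + 1)) = (0 - 9)*((-4 + 1*2)/(-2)) = -(-9)*(-4 + 2)/2 = -(-9)*(-2)/2 = -9*1 = -9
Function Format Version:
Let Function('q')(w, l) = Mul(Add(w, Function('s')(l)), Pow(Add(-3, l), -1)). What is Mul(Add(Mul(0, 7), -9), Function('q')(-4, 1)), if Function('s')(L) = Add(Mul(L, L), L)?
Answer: -9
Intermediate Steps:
Function('s')(L) = Add(L, Pow(L, 2)) (Function('s')(L) = Add(Pow(L, 2), L) = Add(L, Pow(L, 2)))
Function('q')(w, l) = Mul(Pow(Add(-3, l), -1), Add(w, Mul(l, Add(1, l)))) (Function('q')(w, l) = Mul(Add(w, Mul(l, Add(1, l))), Pow(Add(-3, l), -1)) = Mul(Pow(Add(-3, l), -1), Add(w, Mul(l, Add(1, l)))))
Mul(Add(Mul(0, 7), -9), Function('q')(-4, 1)) = Mul(Add(Mul(0, 7), -9), Mul(Pow(Add(-3, 1), -1), Add(-4, Mul(1, Add(1, 1))))) = Mul(Add(0, -9), Mul(Pow(-2, -1), Add(-4, Mul(1, 2)))) = Mul(-9, Mul(Rational(-1, 2), Add(-4, 2))) = Mul(-9, Mul(Rational(-1, 2), -2)) = Mul(-9, 1) = -9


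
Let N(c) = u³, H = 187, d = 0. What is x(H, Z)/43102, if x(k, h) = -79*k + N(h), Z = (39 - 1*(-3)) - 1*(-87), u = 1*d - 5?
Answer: -7449/21551 ≈ -0.34564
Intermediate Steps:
u = -5 (u = 1*0 - 5 = 0 - 5 = -5)
N(c) = -125 (N(c) = (-5)³ = -125)
Z = 129 (Z = (39 + 3) + 87 = 42 + 87 = 129)
x(k, h) = -125 - 79*k (x(k, h) = -79*k - 125 = -125 - 79*k)
x(H, Z)/43102 = (-125 - 79*187)/43102 = (-125 - 14773)*(1/43102) = -14898*1/43102 = -7449/21551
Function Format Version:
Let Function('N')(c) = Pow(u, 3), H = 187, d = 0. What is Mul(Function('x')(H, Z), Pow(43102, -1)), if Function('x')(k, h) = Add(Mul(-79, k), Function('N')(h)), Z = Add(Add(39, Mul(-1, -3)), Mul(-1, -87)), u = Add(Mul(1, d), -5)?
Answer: Rational(-7449, 21551) ≈ -0.34564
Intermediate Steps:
u = -5 (u = Add(Mul(1, 0), -5) = Add(0, -5) = -5)
Function('N')(c) = -125 (Function('N')(c) = Pow(-5, 3) = -125)
Z = 129 (Z = Add(Add(39, 3), 87) = Add(42, 87) = 129)
Function('x')(k, h) = Add(-125, Mul(-79, k)) (Function('x')(k, h) = Add(Mul(-79, k), -125) = Add(-125, Mul(-79, k)))
Mul(Function('x')(H, Z), Pow(43102, -1)) = Mul(Add(-125, Mul(-79, 187)), Pow(43102, -1)) = Mul(Add(-125, -14773), Rational(1, 43102)) = Mul(-14898, Rational(1, 43102)) = Rational(-7449, 21551)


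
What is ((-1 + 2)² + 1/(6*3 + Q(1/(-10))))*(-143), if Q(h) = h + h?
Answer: -13442/89 ≈ -151.03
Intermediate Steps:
Q(h) = 2*h
((-1 + 2)² + 1/(6*3 + Q(1/(-10))))*(-143) = ((-1 + 2)² + 1/(6*3 + 2/(-10)))*(-143) = (1² + 1/(18 + 2*(-⅒)))*(-143) = (1 + 1/(18 - ⅕))*(-143) = (1 + 1/(89/5))*(-143) = (1 + 5/89)*(-143) = (94/89)*(-143) = -13442/89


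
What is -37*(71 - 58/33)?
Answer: -84545/33 ≈ -2562.0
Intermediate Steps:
-37*(71 - 58/33) = -37*2285/33 = -84545/33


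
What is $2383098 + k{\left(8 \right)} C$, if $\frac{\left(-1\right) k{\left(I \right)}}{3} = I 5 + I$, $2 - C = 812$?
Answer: $2499738$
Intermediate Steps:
$C = -810$ ($C = 2 - 812 = -810$)
$k{\left(I \right)} = - 18 I$ ($k{\left(I \right)} = - 3 \left(I 5 + I\right) = - 3 \left(5 I + I\right) = - 3 \cdot 6 I = - 18 I$)
$2383098 + k{\left(8 \right)} C = 2383098 + \left(-18\right) 8 \left(-810\right) = 2383098 - -116640 = 2383098 + 116640 = 2499738$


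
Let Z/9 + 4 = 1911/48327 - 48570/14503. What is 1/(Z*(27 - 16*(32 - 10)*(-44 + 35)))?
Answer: -233628827/49104655481385 ≈ -4.7578e-6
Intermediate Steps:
Z = -15369219243/233628827 (Z = -36 + 9*(1911/48327 - 48570/14503) = -36 + 9*(1911*(1/48327) - 48570*1/14503) = -36 + 9*(637/16109 - 48570/14503) = -36 + 9*(-773175719/233628827) = -36 - 6958581471/233628827 = -15369219243/233628827 ≈ -65.785)
1/(Z*(27 - 16*(32 - 10)*(-44 + 35))) = 1/((-15369219243/233628827)*(27 - 16*(32 - 10)*(-44 + 35))) = -233628827/(15369219243*(27 - 352*(-9))) = -233628827/(15369219243*(27 - 16*(-198))) = -233628827/(15369219243*(27 + 3168)) = -233628827/15369219243/3195 = -233628827/15369219243*1/3195 = -233628827/49104655481385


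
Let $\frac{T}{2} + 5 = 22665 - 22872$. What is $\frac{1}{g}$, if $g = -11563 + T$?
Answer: $- \frac{1}{11987} \approx -8.3424 \cdot 10^{-5}$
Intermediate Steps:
$T = -424$ ($T = -10 + 2 \left(22665 - 22872\right) = -10 + 2 \left(-207\right) = -10 - 414 = -424$)
$g = -11987$ ($g = -11563 - 424 = -11987$)
$\frac{1}{g} = \frac{1}{-11987} = - \frac{1}{11987}$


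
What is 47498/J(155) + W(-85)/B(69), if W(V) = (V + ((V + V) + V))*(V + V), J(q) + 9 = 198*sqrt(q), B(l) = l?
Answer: 13009387054/15528933 + 1044956*sqrt(155)/675171 ≈ 857.02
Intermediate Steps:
J(q) = -9 + 198*sqrt(q)
W(V) = 8*V**2 (W(V) = (V + (2*V + V))*(2*V) = (V + 3*V)*(2*V) = (4*V)*(2*V) = 8*V**2)
47498/J(155) + W(-85)/B(69) = 47498/(-9 + 198*sqrt(155)) + (8*(-85)**2)/69 = 47498/(-9 + 198*sqrt(155)) + (8*7225)*(1/69) = 47498/(-9 + 198*sqrt(155)) + 57800*(1/69) = 47498/(-9 + 198*sqrt(155)) + 57800/69 = 57800/69 + 47498/(-9 + 198*sqrt(155))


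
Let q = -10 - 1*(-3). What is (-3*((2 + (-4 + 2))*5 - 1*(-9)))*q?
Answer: 189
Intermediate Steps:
q = -7 (q = -10 + 3 = -7)
(-3*((2 + (-4 + 2))*5 - 1*(-9)))*q = -3*((2 + (-4 + 2))*5 - 1*(-9))*(-7) = -3*((2 - 2)*5 + 9)*(-7) = -3*(0*5 + 9)*(-7) = -3*(0 + 9)*(-7) = -3*9*(-7) = -27*(-7) = 189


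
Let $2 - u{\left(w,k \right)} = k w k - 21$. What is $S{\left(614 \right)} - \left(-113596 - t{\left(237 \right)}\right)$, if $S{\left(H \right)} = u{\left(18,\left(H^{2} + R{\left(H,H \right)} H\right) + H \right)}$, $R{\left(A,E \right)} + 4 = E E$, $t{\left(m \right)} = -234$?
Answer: $-967585430935456287$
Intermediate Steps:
$R{\left(A,E \right)} = -4 + E^{2}$ ($R{\left(A,E \right)} = -4 + E E = -4 + E^{2}$)
$u{\left(w,k \right)} = 23 - w k^{2}$ ($u{\left(w,k \right)} = 2 - \left(k w k - 21\right) = 2 - \left(w k^{2} - 21\right) = 2 - \left(-21 + w k^{2}\right) = 23 - w k^{2}$)
$S{\left(H \right)} = 23 - 18 \left(H + H^{2} + H \left(-4 + H^{2}\right)\right)^{2}$ ($S{\left(H \right)} = 23 - 18 \left(\left(H^{2} + \left(-4 + H^{2}\right) H\right) + H\right)^{2} = 23 - 18 \left(\left(H^{2} + H \left(-4 + H^{2}\right)\right) + H\right)^{2} = 23 - 18 \left(H + H^{2} + H \left(-4 + H^{2}\right)\right)^{2}$)
$S{\left(614 \right)} - \left(-113596 - t{\left(237 \right)}\right) = \left(23 - 18 \cdot 614^{2} \left(-3 + 614 + 614^{2}\right)^{2}\right) - \left(-113596 - -234\right) = \left(23 - 6785928 \left(-3 + 614 + 376996\right)^{2}\right) - \left(-113596 + 234\right) = \left(23 - 6785928 \cdot 377607^{2}\right) - -113362 = \left(23 - 6785928 \cdot 142587046449\right) + 113362 = \left(23 - 967585430935569672\right) + 113362 = -967585430935569649 + 113362 = -967585430935456287$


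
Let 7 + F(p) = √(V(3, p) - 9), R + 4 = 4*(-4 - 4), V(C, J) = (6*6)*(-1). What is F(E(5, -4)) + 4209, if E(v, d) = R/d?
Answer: 4202 + 3*I*√5 ≈ 4202.0 + 6.7082*I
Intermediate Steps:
V(C, J) = -36 (V(C, J) = 36*(-1) = -36)
R = -36 (R = -4 + 4*(-4 - 4) = -4 + 4*(-8) = -4 - 32 = -36)
E(v, d) = -36/d
F(p) = -7 + 3*I*√5 (F(p) = -7 + √(-36 - 9) = -7 + √(-45) = -7 + 3*I*√5)
F(E(5, -4)) + 4209 = (-7 + 3*I*√5) + 4209 = 4202 + 3*I*√5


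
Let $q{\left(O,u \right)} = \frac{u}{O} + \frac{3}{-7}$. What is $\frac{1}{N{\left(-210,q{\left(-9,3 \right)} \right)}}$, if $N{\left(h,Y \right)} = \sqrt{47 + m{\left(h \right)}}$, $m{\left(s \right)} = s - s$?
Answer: $\frac{\sqrt{47}}{47} \approx 0.14586$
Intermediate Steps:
$m{\left(s \right)} = 0$
$q{\left(O,u \right)} = - \frac{3}{7} + \frac{u}{O}$ ($q{\left(O,u \right)} = \frac{u}{O} + 3 \left(- \frac{1}{7}\right) = \frac{u}{O} - \frac{3}{7} = - \frac{3}{7} + \frac{u}{O}$)
$N{\left(h,Y \right)} = \sqrt{47}$ ($N{\left(h,Y \right)} = \sqrt{47 + 0} = \sqrt{47}$)
$\frac{1}{N{\left(-210,q{\left(-9,3 \right)} \right)}} = \frac{1}{\sqrt{47}} = \frac{\sqrt{47}}{47}$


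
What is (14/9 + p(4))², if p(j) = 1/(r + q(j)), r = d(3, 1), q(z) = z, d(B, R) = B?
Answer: 11449/3969 ≈ 2.8846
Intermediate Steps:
r = 3
p(j) = 1/(3 + j)
(14/9 + p(4))² = (14/9 + 1/(3 + 4))² = (14*(⅑) + 1/7)² = (14/9 + ⅐)² = (107/63)² = 11449/3969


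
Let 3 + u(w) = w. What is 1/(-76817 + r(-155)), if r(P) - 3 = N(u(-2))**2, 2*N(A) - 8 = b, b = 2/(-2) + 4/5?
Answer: -100/7679879 ≈ -1.3021e-5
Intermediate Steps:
b = -1/5 (b = 2*(-1/2) + 4*(1/5) = -1 + 4/5 = -1/5 ≈ -0.20000)
u(w) = -3 + w
N(A) = 39/10 (N(A) = 4 + (1/2)*(-1/5) = 4 - 1/10 = 39/10)
r(P) = 1821/100 (r(P) = 3 + (39/10)**2 = 3 + 1521/100 = 1821/100)
1/(-76817 + r(-155)) = 1/(-76817 + 1821/100) = 1/(-7679879/100) = -100/7679879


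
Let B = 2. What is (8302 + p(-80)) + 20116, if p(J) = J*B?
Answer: 28258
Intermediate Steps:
p(J) = 2*J (p(J) = J*2 = 2*J)
(8302 + p(-80)) + 20116 = (8302 + 2*(-80)) + 20116 = (8302 - 160) + 20116 = 8142 + 20116 = 28258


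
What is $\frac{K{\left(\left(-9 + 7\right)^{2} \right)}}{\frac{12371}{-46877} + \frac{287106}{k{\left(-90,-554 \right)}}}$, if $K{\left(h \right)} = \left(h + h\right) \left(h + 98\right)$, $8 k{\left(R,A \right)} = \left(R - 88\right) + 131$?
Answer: $- \frac{1797826704}{107669925133} \approx -0.016698$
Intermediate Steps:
$k{\left(R,A \right)} = \frac{43}{8} + \frac{R}{8}$ ($k{\left(R,A \right)} = \frac{\left(R - 88\right) + 131}{8} = \frac{\left(-88 + R\right) + 131}{8} = \frac{43 + R}{8} = \frac{43}{8} + \frac{R}{8}$)
$K{\left(h \right)} = 2 h \left(98 + h\right)$
$\frac{K{\left(\left(-9 + 7\right)^{2} \right)}}{\frac{12371}{-46877} + \frac{287106}{k{\left(-90,-554 \right)}}} = \frac{2 \left(-9 + 7\right)^{2} \left(98 + \left(-9 + 7\right)^{2}\right)}{\frac{12371}{-46877} + \frac{287106}{\frac{43}{8} + \frac{1}{8} \left(-90\right)}} = \frac{2 \left(-2\right)^{2} \left(98 + \left(-2\right)^{2}\right)}{12371 \left(- \frac{1}{46877}\right) + \frac{287106}{\frac{43}{8} - \frac{45}{4}}} = \frac{2 \cdot 4 \left(98 + 4\right)}{- \frac{12371}{46877} + \frac{287106}{- \frac{47}{8}}} = \frac{2 \cdot 4 \cdot 102}{- \frac{12371}{46877} + 287106 \left(- \frac{8}{47}\right)} = \frac{816}{- \frac{12371}{46877} - \frac{2296848}{47}} = \frac{816}{- \frac{107669925133}{2203219}} = 816 \left(- \frac{2203219}{107669925133}\right) = - \frac{1797826704}{107669925133}$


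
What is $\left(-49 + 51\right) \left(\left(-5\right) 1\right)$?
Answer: $-10$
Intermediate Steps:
$\left(-49 + 51\right) \left(\left(-5\right) 1\right) = 2 \left(-5\right) = -10$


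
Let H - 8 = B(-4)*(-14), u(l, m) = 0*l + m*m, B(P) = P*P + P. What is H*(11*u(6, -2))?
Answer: -7040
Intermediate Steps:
B(P) = P + P² (B(P) = P² + P = P + P²)
u(l, m) = m² (u(l, m) = 0 + m² = m²)
H = -160 (H = 8 - 4*(1 - 4)*(-14) = 8 - 4*(-3)*(-14) = 8 + 12*(-14) = 8 - 168 = -160)
H*(11*u(6, -2)) = -1760*(-2)² = -1760*4 = -160*44 = -7040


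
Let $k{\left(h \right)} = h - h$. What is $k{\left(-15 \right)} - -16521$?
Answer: $16521$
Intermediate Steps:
$k{\left(h \right)} = 0$
$k{\left(-15 \right)} - -16521 = 0 - -16521 = 0 + 16521 = 16521$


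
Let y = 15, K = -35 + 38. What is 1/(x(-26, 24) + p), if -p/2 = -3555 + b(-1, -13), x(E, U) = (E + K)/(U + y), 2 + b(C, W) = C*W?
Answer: 39/276409 ≈ 0.00014110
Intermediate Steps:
K = 3
b(C, W) = -2 + C*W
x(E, U) = (3 + E)/(15 + U) (x(E, U) = (E + 3)/(U + 15) = (3 + E)/(15 + U))
p = 7088 (p = -2*(-3555 + (-2 - 1*(-13))) = -2*(-3555 + (-2 + 13)) = -2*(-3555 + 11) = -2*(-3544) = 7088)
1/(x(-26, 24) + p) = 1/((3 - 26)/(15 + 24) + 7088) = 1/(-23/39 + 7088) = 1/(276409/39) = 39/276409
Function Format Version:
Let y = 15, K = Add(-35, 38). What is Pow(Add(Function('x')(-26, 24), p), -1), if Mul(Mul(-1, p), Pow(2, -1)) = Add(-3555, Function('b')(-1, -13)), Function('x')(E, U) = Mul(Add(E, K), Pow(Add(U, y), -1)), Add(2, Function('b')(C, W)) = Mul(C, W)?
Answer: Rational(39, 276409) ≈ 0.00014110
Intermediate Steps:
K = 3
Function('b')(C, W) = Add(-2, Mul(C, W))
Function('x')(E, U) = Mul(Pow(Add(15, U), -1), Add(3, E)) (Function('x')(E, U) = Mul(Add(E, 3), Pow(Add(U, 15), -1)) = Mul(Add(3, E), Pow(Add(15, U), -1)) = Mul(Pow(Add(15, U), -1), Add(3, E)))
p = 7088 (p = Mul(-2, Add(-3555, Add(-2, Mul(-1, -13)))) = Mul(-2, Add(-3555, Add(-2, 13))) = Mul(-2, Add(-3555, 11)) = Mul(-2, -3544) = 7088)
Pow(Add(Function('x')(-26, 24), p), -1) = Pow(Add(Mul(Pow(Add(15, 24), -1), Add(3, -26)), 7088), -1) = Pow(Add(Mul(Pow(39, -1), -23), 7088), -1) = Pow(Add(Mul(Rational(1, 39), -23), 7088), -1) = Pow(Add(Rational(-23, 39), 7088), -1) = Pow(Rational(276409, 39), -1) = Rational(39, 276409)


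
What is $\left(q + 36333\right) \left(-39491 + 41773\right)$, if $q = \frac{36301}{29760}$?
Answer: $\frac{39799050991}{480} \approx 8.2915 \cdot 10^{7}$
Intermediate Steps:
$q = \frac{1171}{960}$ ($q = 36301 \cdot \frac{1}{29760} = \frac{1171}{960} \approx 1.2198$)
$\left(q + 36333\right) \left(-39491 + 41773\right) = \left(\frac{1171}{960} + 36333\right) \left(-39491 + 41773\right) = \frac{34880851}{960} \cdot 2282 = \frac{39799050991}{480}$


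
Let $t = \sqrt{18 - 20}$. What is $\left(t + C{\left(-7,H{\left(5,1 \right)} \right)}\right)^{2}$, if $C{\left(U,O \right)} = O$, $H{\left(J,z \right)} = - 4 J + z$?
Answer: $\left(19 - i \sqrt{2}\right)^{2} \approx 359.0 - 53.74 i$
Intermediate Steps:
$H{\left(J,z \right)} = z - 4 J$
$t = i \sqrt{2}$ ($t = \sqrt{-2} = i \sqrt{2} \approx 1.4142 i$)
$\left(t + C{\left(-7,H{\left(5,1 \right)} \right)}\right)^{2} = \left(i \sqrt{2} + \left(1 - 20\right)\right)^{2} = \left(i \sqrt{2} - 19\right)^{2} = \left(-19 + i \sqrt{2}\right)^{2}$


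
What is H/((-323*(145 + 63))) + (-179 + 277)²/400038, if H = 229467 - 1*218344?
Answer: -1902193769/13438076496 ≈ -0.14155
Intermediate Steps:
H = 11123 (H = 229467 - 218344 = 11123)
H/((-323*(145 + 63))) + (-179 + 277)²/400038 = 11123/((-323*(145 + 63))) + (-179 + 277)²/400038 = 11123/((-323*208)) + 98²*(1/400038) = 11123/(-67184) + 9604*(1/400038) = 11123*(-1/67184) + 4802/200019 = -11123/67184 + 4802/200019 = -1902193769/13438076496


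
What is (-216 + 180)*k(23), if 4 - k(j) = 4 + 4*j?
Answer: 3312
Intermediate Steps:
k(j) = -4*j (k(j) = 4 - (4 + 4*j) = 4 + (-4 - 4*j) = -4*j)
(-216 + 180)*k(23) = (-216 + 180)*(-4*23) = -36*(-92) = 3312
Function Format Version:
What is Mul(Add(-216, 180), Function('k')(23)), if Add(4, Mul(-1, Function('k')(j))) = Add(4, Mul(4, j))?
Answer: 3312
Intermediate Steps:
Function('k')(j) = Mul(-4, j) (Function('k')(j) = Add(4, Mul(-1, Add(4, Mul(4, j)))) = Add(4, Add(-4, Mul(-4, j))) = Mul(-4, j))
Mul(Add(-216, 180), Function('k')(23)) = Mul(Add(-216, 180), Mul(-4, 23)) = Mul(-36, -92) = 3312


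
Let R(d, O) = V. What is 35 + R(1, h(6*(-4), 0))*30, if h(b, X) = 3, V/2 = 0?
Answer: 35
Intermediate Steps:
V = 0 (V = 2*0 = 0)
R(d, O) = 0
35 + R(1, h(6*(-4), 0))*30 = 35 + 0*30 = 35 + 0 = 35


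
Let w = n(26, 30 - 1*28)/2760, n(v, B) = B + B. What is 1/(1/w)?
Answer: 1/690 ≈ 0.0014493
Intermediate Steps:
n(v, B) = 2*B
w = 1/690 (w = (2*(30 - 1*28))/2760 = (2*(30 - 28))*(1/2760) = (2*2)*(1/2760) = 4*(1/2760) = 1/690 ≈ 0.0014493)
1/(1/w) = 1/(1/(1/690)) = 1/690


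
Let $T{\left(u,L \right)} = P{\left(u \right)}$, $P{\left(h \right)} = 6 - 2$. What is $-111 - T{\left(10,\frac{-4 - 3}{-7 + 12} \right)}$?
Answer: $-115$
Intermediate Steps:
$P{\left(h \right)} = 4$ ($P{\left(h \right)} = 6 - 2 = 4$)
$T{\left(u,L \right)} = 4$
$-111 - T{\left(10,\frac{-4 - 3}{-7 + 12} \right)} = -111 - 4 = -115$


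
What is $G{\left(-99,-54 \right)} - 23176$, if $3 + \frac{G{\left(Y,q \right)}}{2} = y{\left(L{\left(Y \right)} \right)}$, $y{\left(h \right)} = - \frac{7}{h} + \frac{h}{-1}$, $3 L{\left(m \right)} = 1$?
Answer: $- \frac{69674}{3} \approx -23225.0$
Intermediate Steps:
$L{\left(m \right)} = \frac{1}{3}$ ($L{\left(m \right)} = \frac{1}{3} \cdot 1 = \frac{1}{3}$)
$y{\left(h \right)} = - h - \frac{7}{h}$ ($y{\left(h \right)} = - \frac{7}{h} + h \left(-1\right) = - \frac{7}{h} - h = - h - \frac{7}{h}$)
$G{\left(Y,q \right)} = - \frac{146}{3}$ ($G{\left(Y,q \right)} = -6 + 2 \left(\left(-1\right) \frac{1}{3} - 7 \frac{1}{\frac{1}{3}}\right) = -6 + 2 \left(- \frac{1}{3} - 21\right) = -6 + 2 \left(- \frac{64}{3}\right) = -6 - \frac{128}{3} = - \frac{146}{3}$)
$G{\left(-99,-54 \right)} - 23176 = - \frac{146}{3} - 23176 = - \frac{69674}{3}$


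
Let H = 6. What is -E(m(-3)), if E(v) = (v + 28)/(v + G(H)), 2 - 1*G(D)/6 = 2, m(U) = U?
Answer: 25/3 ≈ 8.3333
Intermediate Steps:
G(D) = 0 (G(D) = 12 - 6*2 = 12 - 12 = 0)
E(v) = (28 + v)/v (E(v) = (v + 28)/(v + 0) = (28 + v)/v)
-E(m(-3)) = -(28 - 3)/(-3) = -(-1)*25/3 = -1*(-25/3) = 25/3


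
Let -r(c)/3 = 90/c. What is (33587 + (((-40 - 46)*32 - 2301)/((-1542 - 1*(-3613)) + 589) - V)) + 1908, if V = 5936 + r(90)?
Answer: 78629867/2660 ≈ 29560.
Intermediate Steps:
r(c) = -270/c
V = 5933 (V = 5936 - 270/90 = 5936 - 270*1/90 = 5936 - 3 = 5933)
(33587 + (((-40 - 46)*32 - 2301)/((-1542 - 1*(-3613)) + 589) - V)) + 1908 = (33587 + (((-40 - 46)*32 - 2301)/((-1542 - 1*(-3613)) + 589) - 1*5933)) + 1908 = (33587 + ((-86*32 - 2301)/((-1542 + 3613) + 589) - 5933)) + 1908 = (33587 + ((-2752 - 2301)/(2071 + 589) - 5933)) + 1908 = (33587 + (-5053/2660 - 5933)) + 1908 = (33587 - 15786833/2660) + 1908 = 73554587/2660 + 1908 = 78629867/2660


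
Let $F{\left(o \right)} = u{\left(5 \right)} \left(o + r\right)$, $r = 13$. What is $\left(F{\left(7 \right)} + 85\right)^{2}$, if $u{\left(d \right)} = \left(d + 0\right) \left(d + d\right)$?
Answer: $1177225$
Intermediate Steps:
$u{\left(d \right)} = 2 d^{2}$ ($u{\left(d \right)} = d 2 d = 2 d^{2}$)
$F{\left(o \right)} = 650 + 50 o$ ($F{\left(o \right)} = 2 \cdot 5^{2} \left(o + 13\right) = 2 \cdot 25 \left(13 + o\right) = 50 \left(13 + o\right) = 650 + 50 o$)
$\left(F{\left(7 \right)} + 85\right)^{2} = \left(\left(650 + 50 \cdot 7\right) + 85\right)^{2} = \left(\left(650 + 350\right) + 85\right)^{2} = \left(1000 + 85\right)^{2} = 1085^{2} = 1177225$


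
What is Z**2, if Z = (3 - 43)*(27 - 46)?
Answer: 577600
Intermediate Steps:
Z = 760 (Z = -40*(-19) = 760)
Z**2 = 760**2 = 577600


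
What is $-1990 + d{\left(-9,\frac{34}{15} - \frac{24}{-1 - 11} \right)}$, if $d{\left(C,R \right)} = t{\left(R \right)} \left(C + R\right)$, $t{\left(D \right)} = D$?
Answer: $- \frac{452294}{225} \approx -2010.2$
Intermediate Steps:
$d{\left(C,R \right)} = R \left(C + R\right)$
$-1990 + d{\left(-9,\frac{34}{15} - \frac{24}{-1 - 11} \right)} = -1990 + \left(\frac{34}{15} - \frac{24}{-1 - 11}\right) \left(-9 + \left(\frac{34}{15} - \frac{24}{-1 - 11}\right)\right) = -1990 + \left(34 \cdot \frac{1}{15} - \frac{24}{-1 - 11}\right) \left(-9 + \left(34 \cdot \frac{1}{15} - \frac{24}{-1 - 11}\right)\right) = -1990 + \left(\frac{34}{15} - \frac{24}{-12}\right) \left(-9 + \left(\frac{34}{15} - \frac{24}{-12}\right)\right) = -1990 + \left(\frac{34}{15} - -2\right) \left(-9 + \left(\frac{34}{15} - -2\right)\right) = -1990 + \left(\frac{34}{15} + 2\right) \left(-9 + \left(\frac{34}{15} + 2\right)\right) = -1990 + \frac{64 \left(-9 + \frac{64}{15}\right)}{15} = -1990 + \frac{64}{15} \left(- \frac{71}{15}\right) = -1990 - \frac{4544}{225} = - \frac{452294}{225}$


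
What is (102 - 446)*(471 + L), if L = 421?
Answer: -306848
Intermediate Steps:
(102 - 446)*(471 + L) = (102 - 446)*(471 + 421) = -344*892 = -306848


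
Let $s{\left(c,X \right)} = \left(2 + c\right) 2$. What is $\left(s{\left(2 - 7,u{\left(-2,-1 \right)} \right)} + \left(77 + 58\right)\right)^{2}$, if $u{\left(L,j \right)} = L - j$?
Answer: $16641$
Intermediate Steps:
$s{\left(c,X \right)} = 4 + 2 c$
$\left(s{\left(2 - 7,u{\left(-2,-1 \right)} \right)} + \left(77 + 58\right)\right)^{2} = \left(\left(4 + 2 \left(2 - 7\right)\right) + \left(77 + 58\right)\right)^{2} = \left(\left(4 + 2 \left(2 - 7\right)\right) + 135\right)^{2} = \left(\left(4 + 2 \left(-5\right)\right) + 135\right)^{2} = \left(\left(4 - 10\right) + 135\right)^{2} = \left(-6 + 135\right)^{2} = 129^{2} = 16641$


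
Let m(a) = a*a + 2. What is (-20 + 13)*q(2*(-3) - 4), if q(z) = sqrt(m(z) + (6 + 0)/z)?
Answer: -91*sqrt(15)/5 ≈ -70.488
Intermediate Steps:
m(a) = 2 + a**2 (m(a) = a**2 + 2 = 2 + a**2)
q(z) = sqrt(2 + z**2 + 6/z) (q(z) = sqrt((2 + z**2) + (6 + 0)/z) = sqrt((2 + z**2) + 6/z) = sqrt(2 + z**2 + 6/z))
(-20 + 13)*q(2*(-3) - 4) = (-20 + 13)*sqrt(2 + (2*(-3) - 4)**2 + 6/(2*(-3) - 4)) = -7*sqrt(2 + (-6 - 4)**2 + 6/(-6 - 4)) = -7*sqrt(2 + (-10)**2 + 6/(-10)) = -7*sqrt(2 + 100 + 6*(-1/10)) = -7*sqrt(2 + 100 - 3/5) = -91*sqrt(15)/5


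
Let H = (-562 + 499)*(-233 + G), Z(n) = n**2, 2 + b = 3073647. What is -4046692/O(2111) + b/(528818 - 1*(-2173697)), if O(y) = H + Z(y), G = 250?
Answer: 275761105587/1204037995375 ≈ 0.22903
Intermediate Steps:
b = 3073645 (b = -2 + 3073647 = 3073645)
H = -1071 (H = (-562 + 499)*(-233 + 250) = -63*17 = -1071)
O(y) = -1071 + y**2
-4046692/O(2111) + b/(528818 - 1*(-2173697)) = -4046692/(-1071 + 2111**2) + 3073645/(528818 - 1*(-2173697)) = -4046692/(-1071 + 4456321) + 3073645/(528818 + 2173697) = -4046692/4455250 + 3073645/2702515 = -4046692*1/4455250 + 3073645*(1/2702515) = -2023346/2227625 + 614729/540503 = 275761105587/1204037995375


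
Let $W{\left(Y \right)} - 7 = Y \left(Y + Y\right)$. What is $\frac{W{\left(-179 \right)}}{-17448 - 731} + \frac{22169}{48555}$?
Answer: $- \frac{2708831144}{882681345} \approx -3.0689$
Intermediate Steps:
$W{\left(Y \right)} = 7 + 2 Y^{2}$ ($W{\left(Y \right)} = 7 + Y \left(Y + Y\right) = 7 + Y 2 Y = 7 + 2 Y^{2}$)
$\frac{W{\left(-179 \right)}}{-17448 - 731} + \frac{22169}{48555} = \frac{7 + 2 \left(-179\right)^{2}}{-17448 - 731} + \frac{22169}{48555} = \frac{7 + 2 \cdot 32041}{-18179} + 22169 \cdot \frac{1}{48555} = \left(7 + 64082\right) \left(- \frac{1}{18179}\right) + \frac{22169}{48555} = 64089 \left(- \frac{1}{18179}\right) + \frac{22169}{48555} = - \frac{64089}{18179} + \frac{22169}{48555} = - \frac{2708831144}{882681345}$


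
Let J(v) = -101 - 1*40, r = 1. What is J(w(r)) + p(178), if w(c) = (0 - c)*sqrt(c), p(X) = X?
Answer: 37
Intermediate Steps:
w(c) = -c**(3/2) (w(c) = (-c)*sqrt(c) = -c**(3/2))
J(v) = -141 (J(v) = -101 - 40 = -141)
J(w(r)) + p(178) = -141 + 178 = 37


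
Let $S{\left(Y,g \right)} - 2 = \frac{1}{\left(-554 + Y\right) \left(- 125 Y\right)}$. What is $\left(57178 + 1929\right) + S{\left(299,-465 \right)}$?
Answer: $\frac{563345713126}{9530625} \approx 59109.0$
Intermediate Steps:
$S{\left(Y,g \right)} = 2 - \frac{1}{125 Y \left(-554 + Y\right)}$ ($S{\left(Y,g \right)} = 2 + \frac{1}{\left(-554 + Y\right) \left(- 125 Y\right)} = 2 + \frac{\left(- \frac{1}{125}\right) \frac{1}{Y}}{-554 + Y} = 2 - \frac{1}{125 Y \left(-554 + Y\right)}$)
$\left(57178 + 1929\right) + S{\left(299,-465 \right)} = \left(57178 + 1929\right) + \frac{-1 - 41411500 + 250 \cdot 299^{2}}{125 \cdot 299 \left(-554 + 299\right)} = 59107 + \frac{1}{125} \cdot \frac{1}{299} \frac{1}{-255} \left(-1 - 41411500 + 250 \cdot 89401\right) = 59107 + \frac{1}{125} \cdot \frac{1}{299} \left(- \frac{1}{255}\right) \left(-1 - 41411500 + 22350250\right) = 59107 + \frac{1}{125} \cdot \frac{1}{299} \left(- \frac{1}{255}\right) \left(-19061251\right) = 59107 + \frac{19061251}{9530625} = \frac{563345713126}{9530625}$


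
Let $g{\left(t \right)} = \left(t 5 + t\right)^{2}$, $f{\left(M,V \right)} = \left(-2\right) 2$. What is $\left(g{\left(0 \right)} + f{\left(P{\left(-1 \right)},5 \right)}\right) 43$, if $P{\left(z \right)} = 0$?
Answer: $-172$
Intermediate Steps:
$f{\left(M,V \right)} = -4$
$g{\left(t \right)} = 36 t^{2}$ ($g{\left(t \right)} = \left(5 t + t\right)^{2} = \left(6 t\right)^{2} = 36 t^{2}$)
$\left(g{\left(0 \right)} + f{\left(P{\left(-1 \right)},5 \right)}\right) 43 = \left(36 \cdot 0^{2} - 4\right) 43 = \left(36 \cdot 0 - 4\right) 43 = \left(0 - 4\right) 43 = \left(-4\right) 43 = -172$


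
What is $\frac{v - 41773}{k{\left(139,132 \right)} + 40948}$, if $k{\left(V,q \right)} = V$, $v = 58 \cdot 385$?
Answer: $- \frac{19443}{41087} \approx -0.47322$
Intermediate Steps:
$v = 22330$
$\frac{v - 41773}{k{\left(139,132 \right)} + 40948} = \frac{22330 - 41773}{139 + 40948} = - \frac{19443}{41087}$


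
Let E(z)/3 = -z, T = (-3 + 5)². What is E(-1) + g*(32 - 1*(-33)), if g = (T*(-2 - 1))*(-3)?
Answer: 2343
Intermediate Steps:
T = 4 (T = 2² = 4)
E(z) = -3*z (E(z) = 3*(-z) = -3*z)
g = 36 (g = (4*(-2 - 1))*(-3) = (4*(-3))*(-3) = -12*(-3) = 36)
E(-1) + g*(32 - 1*(-33)) = -3*(-1) + 36*(32 - 1*(-33)) = 3 + 36*(32 + 33) = 3 + 36*65 = 3 + 2340 = 2343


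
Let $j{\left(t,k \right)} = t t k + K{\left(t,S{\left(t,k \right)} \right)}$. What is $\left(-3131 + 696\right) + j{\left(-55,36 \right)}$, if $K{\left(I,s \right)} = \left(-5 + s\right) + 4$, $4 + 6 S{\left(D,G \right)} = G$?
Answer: $\frac{319408}{3} \approx 1.0647 \cdot 10^{5}$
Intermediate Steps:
$S{\left(D,G \right)} = - \frac{2}{3} + \frac{G}{6}$
$K{\left(I,s \right)} = -1 + s$
$j{\left(t,k \right)} = - \frac{5}{3} + \frac{k}{6} + k t^{2}$ ($j{\left(t,k \right)} = t t k + \left(-1 + \left(- \frac{2}{3} + \frac{k}{6}\right)\right) = t^{2} k + \left(- \frac{5}{3} + \frac{k}{6}\right) = k t^{2} + \left(- \frac{5}{3} + \frac{k}{6}\right) = - \frac{5}{3} + \frac{k}{6} + k t^{2}$)
$\left(-3131 + 696\right) + j{\left(-55,36 \right)} = \left(-3131 + 696\right) + \left(- \frac{5}{3} + \frac{1}{6} \cdot 36 + 36 \left(-55\right)^{2}\right) = -2435 + \left(- \frac{5}{3} + 6 + 36 \cdot 3025\right) = -2435 + \left(- \frac{5}{3} + 6 + 108900\right) = -2435 + \frac{326713}{3} = \frac{319408}{3}$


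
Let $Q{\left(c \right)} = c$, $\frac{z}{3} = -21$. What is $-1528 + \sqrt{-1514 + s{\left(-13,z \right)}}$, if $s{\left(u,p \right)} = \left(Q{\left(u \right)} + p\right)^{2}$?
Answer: $-1528 + \sqrt{4262} \approx -1462.7$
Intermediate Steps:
$z = -63$ ($z = 3 \left(-21\right) = -63$)
$s{\left(u,p \right)} = \left(p + u\right)^{2}$ ($s{\left(u,p \right)} = \left(u + p\right)^{2} = \left(p + u\right)^{2}$)
$-1528 + \sqrt{-1514 + s{\left(-13,z \right)}} = -1528 + \sqrt{-1514 + \left(-63 - 13\right)^{2}} = -1528 + \sqrt{-1514 + \left(-76\right)^{2}} = -1528 + \sqrt{-1514 + 5776} = -1528 + \sqrt{4262}$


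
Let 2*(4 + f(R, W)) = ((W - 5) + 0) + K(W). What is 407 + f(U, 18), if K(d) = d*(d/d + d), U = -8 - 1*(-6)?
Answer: 1161/2 ≈ 580.50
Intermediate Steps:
U = -2 (U = -8 + 6 = -2)
K(d) = d*(1 + d)
f(R, W) = -13/2 + W/2 + W*(1 + W)/2 (f(R, W) = -4 + (((W - 5) + 0) + W*(1 + W))/2 = -4 + (((-5 + W) + 0) + W*(1 + W))/2 = -4 + ((-5 + W) + W*(1 + W))/2 = -4 + (-5 + W + W*(1 + W))/2 = -4 + (-5/2 + W/2 + W*(1 + W)/2) = -13/2 + W/2 + W*(1 + W)/2)
407 + f(U, 18) = 407 + (-13/2 + (1/2)*18 + (1/2)*18*(1 + 18)) = 407 + (-13/2 + 9 + (1/2)*18*19) = 407 + (-13/2 + 9 + 171) = 407 + 347/2 = 1161/2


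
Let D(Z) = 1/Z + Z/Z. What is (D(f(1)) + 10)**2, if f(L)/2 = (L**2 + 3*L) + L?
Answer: 12321/100 ≈ 123.21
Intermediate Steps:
f(L) = 2*L**2 + 8*L (f(L) = 2*((L**2 + 3*L) + L) = 2*(L**2 + 4*L) = 2*L**2 + 8*L)
D(Z) = 1 + 1/Z (D(Z) = 1/Z + 1 = 1 + 1/Z)
(D(f(1)) + 10)**2 = ((1 + 2*1*(4 + 1))/((2*1*(4 + 1))) + 10)**2 = ((1 + 2*1*5)/((2*1*5)) + 10)**2 = ((1 + 10)/10 + 10)**2 = ((1/10)*11 + 10)**2 = (11/10 + 10)**2 = (111/10)**2 = 12321/100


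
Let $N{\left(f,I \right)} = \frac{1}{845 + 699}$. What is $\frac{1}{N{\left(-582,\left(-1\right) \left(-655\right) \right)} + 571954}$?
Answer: $\frac{1544}{883096977} \approx 1.7484 \cdot 10^{-6}$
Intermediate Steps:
$N{\left(f,I \right)} = \frac{1}{1544}$
$\frac{1}{N{\left(-582,\left(-1\right) \left(-655\right) \right)} + 571954} = \frac{1}{\frac{1}{1544} + 571954} = \frac{1}{\frac{883096977}{1544}} = \frac{1544}{883096977}$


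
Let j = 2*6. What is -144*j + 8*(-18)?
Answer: -1872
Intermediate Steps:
j = 12
-144*j + 8*(-18) = -144*12 + 8*(-18) = -1728 - 144 = -1872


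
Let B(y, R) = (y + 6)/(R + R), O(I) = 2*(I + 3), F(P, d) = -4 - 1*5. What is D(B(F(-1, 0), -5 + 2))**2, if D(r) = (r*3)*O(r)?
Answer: 441/4 ≈ 110.25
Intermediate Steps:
F(P, d) = -9 (F(P, d) = -4 - 5 = -9)
O(I) = 6 + 2*I (O(I) = 2*(3 + I) = 6 + 2*I)
B(y, R) = (6 + y)/(2*R) (B(y, R) = (6 + y)/((2*R)) = (6 + y)*(1/(2*R)) = (6 + y)/(2*R))
D(r) = 3*r*(6 + 2*r) (D(r) = (r*3)*(6 + 2*r) = (3*r)*(6 + 2*r) = 3*r*(6 + 2*r))
D(B(F(-1, 0), -5 + 2))**2 = (6*((6 - 9)/(2*(-5 + 2)))*(3 + (6 - 9)/(2*(-5 + 2))))**2 = (6*((1/2)*(-3)/(-3))*(3 + (1/2)*(-3)/(-3)))**2 = (6*((1/2)*(-1/3)*(-3))*(3 + (1/2)*(-1/3)*(-3)))**2 = (6*(1/2)*(3 + 1/2))**2 = (6*(1/2)*(7/2))**2 = (21/2)**2 = 441/4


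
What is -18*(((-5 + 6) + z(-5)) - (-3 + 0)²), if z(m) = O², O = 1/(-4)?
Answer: 1143/8 ≈ 142.88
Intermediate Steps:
O = -¼ ≈ -0.25000
z(m) = 1/16 (z(m) = (-¼)² = 1/16)
-18*(((-5 + 6) + z(-5)) - (-3 + 0)²) = -18*(((-5 + 6) + 1/16) - (-3 + 0)²) = -18*((1 + 1/16) - 1*(-3)²) = -18*(17/16 - 1*9) = -18*(17/16 - 9) = -18*(-127/16) = 1143/8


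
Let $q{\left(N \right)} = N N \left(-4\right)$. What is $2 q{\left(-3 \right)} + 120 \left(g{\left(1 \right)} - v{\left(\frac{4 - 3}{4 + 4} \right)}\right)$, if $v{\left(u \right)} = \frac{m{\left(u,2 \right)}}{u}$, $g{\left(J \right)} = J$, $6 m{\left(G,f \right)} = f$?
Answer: $-272$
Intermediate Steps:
$m{\left(G,f \right)} = \frac{f}{6}$
$q{\left(N \right)} = - 4 N^{2}$ ($q{\left(N \right)} = N^{2} \left(-4\right) = - 4 N^{2}$)
$v{\left(u \right)} = \frac{1}{3 u}$ ($v{\left(u \right)} = \frac{\frac{1}{6} \cdot 2}{u} = \frac{1}{3 u}$)
$2 q{\left(-3 \right)} + 120 \left(g{\left(1 \right)} - v{\left(\frac{4 - 3}{4 + 4} \right)}\right) = 2 \left(- 4 \left(-3\right)^{2}\right) + 120 \left(1 - \frac{1}{3 \frac{4 - 3}{4 + 4}}\right) = 2 \left(\left(-4\right) 9\right) + 120 \left(1 - \frac{1}{3 \cdot 1 \cdot \frac{1}{8}}\right) = 2 \left(-36\right) + 120 \left(1 - \frac{1}{3 \cdot 1 \cdot \frac{1}{8}}\right) = -72 + 120 \left(1 - \frac{\frac{1}{\frac{1}{8}}}{3}\right) = -72 + 120 \left(1 - \frac{1}{3} \cdot 8\right) = -72 + 120 \left(1 - \frac{8}{3}\right) = -72 + 120 \left(- \frac{5}{3}\right) = -72 - 200 = -272$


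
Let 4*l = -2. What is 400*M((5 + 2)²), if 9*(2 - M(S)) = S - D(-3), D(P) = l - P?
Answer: -3800/3 ≈ -1266.7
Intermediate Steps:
l = -½ (l = (¼)*(-2) = -½ ≈ -0.50000)
D(P) = -½ - P
M(S) = 41/18 - S/9 (M(S) = 2 - (S - (-½ - 1*(-3)))/9 = 2 - (S - (-½ + 3))/9 = 2 - (S - 1*5/2)/9 = 2 - (S - 5/2)/9 = 2 - (-5/2 + S)/9 = 2 + (5/18 - S/9) = 41/18 - S/9)
400*M((5 + 2)²) = 400*(41/18 - (5 + 2)²/9) = 400*(41/18 - ⅑*7²) = 400*(41/18 - ⅑*49) = 400*(41/18 - 49/9) = 400*(-19/6) = -3800/3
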